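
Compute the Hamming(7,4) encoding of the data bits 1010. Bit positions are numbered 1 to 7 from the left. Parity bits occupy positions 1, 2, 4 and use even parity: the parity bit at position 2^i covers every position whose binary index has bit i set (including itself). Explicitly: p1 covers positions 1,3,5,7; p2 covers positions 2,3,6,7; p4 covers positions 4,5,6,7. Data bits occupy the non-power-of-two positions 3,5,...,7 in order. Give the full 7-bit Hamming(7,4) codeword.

1011010

Place data bits at non-power-of-two positions: b3=1, b5=0, b6=1, b7=0.
p1 = XOR of data positions {3,5,7} = 1⊕0⊕0 = 1
p2 = XOR of data positions {3,6,7} = 1⊕1⊕0 = 0
p4 = XOR of data positions {5,6,7} = 0⊕1⊕0 = 1
Codeword b1..b7 = 1011010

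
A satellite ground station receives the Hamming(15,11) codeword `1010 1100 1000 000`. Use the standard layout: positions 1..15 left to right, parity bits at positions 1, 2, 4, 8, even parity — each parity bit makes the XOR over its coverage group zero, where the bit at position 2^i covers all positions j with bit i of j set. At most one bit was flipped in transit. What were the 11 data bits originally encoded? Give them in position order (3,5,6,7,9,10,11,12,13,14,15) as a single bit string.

s1: b1⊕b3⊕b5⊕b7⊕b9⊕b11⊕b13⊕b15 = 1⊕1⊕1⊕0⊕1⊕0⊕0⊕0 = 0
s2: b2⊕b3⊕b6⊕b7⊕b10⊕b11⊕b14⊕b15 = 0⊕1⊕1⊕0⊕0⊕0⊕0⊕0 = 0
s4: b4⊕b5⊕b6⊕b7⊕b12⊕b13⊕b14⊕b15 = 0⊕1⊕1⊕0⊕0⊕0⊕0⊕0 = 0
s8: b8⊕b9⊕b10⊕b11⊕b12⊕b13⊕b14⊕b15 = 0⊕1⊕0⊕0⊕0⊕0⊕0⊕0 = 1
Syndrome (s8...s1) = 1000 → position 8.
Flip bit 8: corrected codeword = 101011011000000
Data bits at positions 3,5,6,7,9,10,11,12,13,14,15: 11101000000

11101000000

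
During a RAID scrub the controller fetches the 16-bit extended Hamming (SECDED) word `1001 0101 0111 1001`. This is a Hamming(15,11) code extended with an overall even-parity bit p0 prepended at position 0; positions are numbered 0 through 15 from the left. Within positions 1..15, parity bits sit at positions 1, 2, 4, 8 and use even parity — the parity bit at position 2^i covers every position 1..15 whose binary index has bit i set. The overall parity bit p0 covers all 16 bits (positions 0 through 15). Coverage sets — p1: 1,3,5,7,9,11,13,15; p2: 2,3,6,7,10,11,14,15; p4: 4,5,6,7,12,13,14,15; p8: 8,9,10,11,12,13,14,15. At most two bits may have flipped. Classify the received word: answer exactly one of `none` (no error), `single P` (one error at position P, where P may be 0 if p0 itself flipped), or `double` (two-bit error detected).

s1: b1⊕b3⊕b5⊕b7⊕b9⊕b11⊕b13⊕b15 = 0⊕1⊕1⊕1⊕1⊕1⊕0⊕1 = 0
s2: b2⊕b3⊕b6⊕b7⊕b10⊕b11⊕b14⊕b15 = 0⊕1⊕0⊕1⊕1⊕1⊕0⊕1 = 1
s4: b4⊕b5⊕b6⊕b7⊕b12⊕b13⊕b14⊕b15 = 0⊕1⊕0⊕1⊕1⊕0⊕0⊕1 = 0
s8: b8⊕b9⊕b10⊕b11⊕b12⊕b13⊕b14⊕b15 = 0⊕1⊕1⊕1⊕1⊕0⊕0⊕1 = 1
Syndrome (s8...s1) = 1010 → position 10.
Overall parity (XOR of all 16 bits, including p0): 1⊕0⊕0⊕1⊕0⊕1⊕0⊕1⊕0⊕1⊕1⊕1⊕1⊕0⊕0⊕1 = 1
Overall=1, syndrome position=10 → single-bit error at position 10.

single 10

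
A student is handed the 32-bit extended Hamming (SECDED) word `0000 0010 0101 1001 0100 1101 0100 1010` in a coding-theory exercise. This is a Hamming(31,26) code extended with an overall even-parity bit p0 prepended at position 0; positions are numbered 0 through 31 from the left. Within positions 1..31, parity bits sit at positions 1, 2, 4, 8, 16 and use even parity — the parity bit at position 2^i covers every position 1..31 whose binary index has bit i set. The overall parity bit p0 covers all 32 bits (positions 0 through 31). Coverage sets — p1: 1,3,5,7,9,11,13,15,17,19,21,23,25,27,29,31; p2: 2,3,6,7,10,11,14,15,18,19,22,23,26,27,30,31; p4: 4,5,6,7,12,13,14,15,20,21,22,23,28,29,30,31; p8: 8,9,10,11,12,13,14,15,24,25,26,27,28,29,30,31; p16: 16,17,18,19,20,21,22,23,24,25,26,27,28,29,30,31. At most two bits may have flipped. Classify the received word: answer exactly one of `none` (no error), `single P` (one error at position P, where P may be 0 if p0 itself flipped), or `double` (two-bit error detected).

s1: b1⊕b3⊕b5⊕b7⊕b9⊕b11⊕b13⊕b15⊕b17⊕b19⊕b21⊕b23⊕b25⊕b27⊕b29⊕b31 = 0⊕0⊕0⊕0⊕1⊕1⊕0⊕1⊕1⊕0⊕1⊕1⊕1⊕0⊕0⊕0 = 1
s2: b2⊕b3⊕b6⊕b7⊕b10⊕b11⊕b14⊕b15⊕b18⊕b19⊕b22⊕b23⊕b26⊕b27⊕b30⊕b31 = 0⊕0⊕1⊕0⊕0⊕1⊕0⊕1⊕0⊕0⊕0⊕1⊕0⊕0⊕1⊕0 = 1
s4: b4⊕b5⊕b6⊕b7⊕b12⊕b13⊕b14⊕b15⊕b20⊕b21⊕b22⊕b23⊕b28⊕b29⊕b30⊕b31 = 0⊕0⊕1⊕0⊕1⊕0⊕0⊕1⊕1⊕1⊕0⊕1⊕1⊕0⊕1⊕0 = 0
s8: b8⊕b9⊕b10⊕b11⊕b12⊕b13⊕b14⊕b15⊕b24⊕b25⊕b26⊕b27⊕b28⊕b29⊕b30⊕b31 = 0⊕1⊕0⊕1⊕1⊕0⊕0⊕1⊕0⊕1⊕0⊕0⊕1⊕0⊕1⊕0 = 1
s16: b16⊕b17⊕b18⊕b19⊕b20⊕b21⊕b22⊕b23⊕b24⊕b25⊕b26⊕b27⊕b28⊕b29⊕b30⊕b31 = 0⊕1⊕0⊕0⊕1⊕1⊕0⊕1⊕0⊕1⊕0⊕0⊕1⊕0⊕1⊕0 = 1
Syndrome (s16...s1) = 11011 → position 27.
Overall parity (XOR of all 32 bits, including p0): 0⊕0⊕0⊕0⊕0⊕0⊕1⊕0⊕0⊕1⊕0⊕1⊕1⊕0⊕0⊕1⊕0⊕1⊕0⊕0⊕1⊕1⊕0⊕1⊕0⊕1⊕0⊕0⊕1⊕0⊕1⊕0 = 0
Overall=0, syndrome position=27 → double-bit error detected (uncorrectable).

double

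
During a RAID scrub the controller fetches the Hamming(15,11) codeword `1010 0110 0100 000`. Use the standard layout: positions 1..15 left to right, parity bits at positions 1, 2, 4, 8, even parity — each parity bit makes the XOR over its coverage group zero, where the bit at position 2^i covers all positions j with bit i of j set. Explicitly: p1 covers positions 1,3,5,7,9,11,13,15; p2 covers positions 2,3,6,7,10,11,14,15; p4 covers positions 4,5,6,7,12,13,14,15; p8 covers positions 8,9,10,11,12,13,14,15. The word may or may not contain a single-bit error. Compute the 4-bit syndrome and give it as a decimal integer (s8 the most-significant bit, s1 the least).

9

s1: b1⊕b3⊕b5⊕b7⊕b9⊕b11⊕b13⊕b15 = 1⊕1⊕0⊕1⊕0⊕0⊕0⊕0 = 1
s2: b2⊕b3⊕b6⊕b7⊕b10⊕b11⊕b14⊕b15 = 0⊕1⊕1⊕1⊕1⊕0⊕0⊕0 = 0
s4: b4⊕b5⊕b6⊕b7⊕b12⊕b13⊕b14⊕b15 = 0⊕0⊕1⊕1⊕0⊕0⊕0⊕0 = 0
s8: b8⊕b9⊕b10⊕b11⊕b12⊕b13⊕b14⊕b15 = 0⊕0⊕1⊕0⊕0⊕0⊕0⊕0 = 1
Syndrome (s8...s1) = 1001 → position 9.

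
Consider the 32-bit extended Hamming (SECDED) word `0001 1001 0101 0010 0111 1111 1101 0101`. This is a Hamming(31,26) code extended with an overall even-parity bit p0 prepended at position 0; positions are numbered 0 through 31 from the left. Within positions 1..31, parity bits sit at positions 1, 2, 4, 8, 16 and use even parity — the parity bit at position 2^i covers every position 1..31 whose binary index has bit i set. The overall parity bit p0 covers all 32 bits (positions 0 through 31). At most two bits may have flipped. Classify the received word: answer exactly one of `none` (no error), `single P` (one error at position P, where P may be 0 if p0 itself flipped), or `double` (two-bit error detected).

double

s1: b1⊕b3⊕b5⊕b7⊕b9⊕b11⊕b13⊕b15⊕b17⊕b19⊕b21⊕b23⊕b25⊕b27⊕b29⊕b31 = 0⊕1⊕0⊕1⊕1⊕1⊕0⊕0⊕1⊕1⊕1⊕1⊕1⊕1⊕1⊕1 = 0
s2: b2⊕b3⊕b6⊕b7⊕b10⊕b11⊕b14⊕b15⊕b18⊕b19⊕b22⊕b23⊕b26⊕b27⊕b30⊕b31 = 0⊕1⊕0⊕1⊕0⊕1⊕1⊕0⊕1⊕1⊕1⊕1⊕0⊕1⊕0⊕1 = 0
s4: b4⊕b5⊕b6⊕b7⊕b12⊕b13⊕b14⊕b15⊕b20⊕b21⊕b22⊕b23⊕b28⊕b29⊕b30⊕b31 = 1⊕0⊕0⊕1⊕0⊕0⊕1⊕0⊕1⊕1⊕1⊕1⊕0⊕1⊕0⊕1 = 1
s8: b8⊕b9⊕b10⊕b11⊕b12⊕b13⊕b14⊕b15⊕b24⊕b25⊕b26⊕b27⊕b28⊕b29⊕b30⊕b31 = 0⊕1⊕0⊕1⊕0⊕0⊕1⊕0⊕1⊕1⊕0⊕1⊕0⊕1⊕0⊕1 = 0
s16: b16⊕b17⊕b18⊕b19⊕b20⊕b21⊕b22⊕b23⊕b24⊕b25⊕b26⊕b27⊕b28⊕b29⊕b30⊕b31 = 0⊕1⊕1⊕1⊕1⊕1⊕1⊕1⊕1⊕1⊕0⊕1⊕0⊕1⊕0⊕1 = 0
Syndrome (s16...s1) = 00100 → position 4.
Overall parity (XOR of all 32 bits, including p0): 0⊕0⊕0⊕1⊕1⊕0⊕0⊕1⊕0⊕1⊕0⊕1⊕0⊕0⊕1⊕0⊕0⊕1⊕1⊕1⊕1⊕1⊕1⊕1⊕1⊕1⊕0⊕1⊕0⊕1⊕0⊕1 = 0
Overall=0, syndrome position=4 → double-bit error detected (uncorrectable).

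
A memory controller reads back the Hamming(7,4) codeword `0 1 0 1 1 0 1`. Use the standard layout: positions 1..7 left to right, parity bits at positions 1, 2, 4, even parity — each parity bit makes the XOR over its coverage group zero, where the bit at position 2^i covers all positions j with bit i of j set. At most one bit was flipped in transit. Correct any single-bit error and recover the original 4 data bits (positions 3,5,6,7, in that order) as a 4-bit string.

s1: b1⊕b3⊕b5⊕b7 = 0⊕0⊕1⊕1 = 0
s2: b2⊕b3⊕b6⊕b7 = 1⊕0⊕0⊕1 = 0
s4: b4⊕b5⊕b6⊕b7 = 1⊕1⊕0⊕1 = 1
Syndrome (s4...s1) = 100 → position 4.
Flip bit 4: corrected codeword = 0100101
Data bits at positions 3,5,6,7: 0101

0101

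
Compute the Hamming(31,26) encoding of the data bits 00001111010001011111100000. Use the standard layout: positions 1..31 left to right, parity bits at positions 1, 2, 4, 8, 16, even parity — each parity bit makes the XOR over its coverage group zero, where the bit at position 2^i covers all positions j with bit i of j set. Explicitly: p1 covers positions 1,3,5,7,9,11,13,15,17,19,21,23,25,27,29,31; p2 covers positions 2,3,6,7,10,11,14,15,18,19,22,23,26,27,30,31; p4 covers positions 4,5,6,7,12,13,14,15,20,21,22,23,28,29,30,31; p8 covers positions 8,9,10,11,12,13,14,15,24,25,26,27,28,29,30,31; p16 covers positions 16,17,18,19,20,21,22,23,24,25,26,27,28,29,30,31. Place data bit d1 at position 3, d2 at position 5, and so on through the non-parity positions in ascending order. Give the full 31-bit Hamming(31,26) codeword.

Place data bits at non-power-of-two positions: b3=0, b5=0, b6=0, b7=0, b9=1, b10=1, b11=1, b12=1, b13=0, b14=1, b15=0, b17=0, b18=0, b19=1, b20=0, b21=1, b22=1, b23=1, b24=1, b25=1, b26=1, b27=0, b28=0, b29=0, b30=0, b31=0.
p1 = XOR of data positions {3,5,7,9,11,13,15,17,19,21,23,25,27,29,31} = 0⊕0⊕0⊕1⊕1⊕0⊕0⊕0⊕1⊕1⊕1⊕1⊕0⊕0⊕0 = 0
p2 = XOR of data positions {3,6,7,10,11,14,15,18,19,22,23,26,27,30,31} = 0⊕0⊕0⊕1⊕1⊕1⊕0⊕0⊕1⊕1⊕1⊕1⊕0⊕0⊕0 = 1
p4 = XOR of data positions {5,6,7,12,13,14,15,20,21,22,23,28,29,30,31} = 0⊕0⊕0⊕1⊕0⊕1⊕0⊕0⊕1⊕1⊕1⊕0⊕0⊕0⊕0 = 1
p8 = XOR of data positions {9,10,11,12,13,14,15,24,25,26,27,28,29,30,31} = 1⊕1⊕1⊕1⊕0⊕1⊕0⊕1⊕1⊕1⊕0⊕0⊕0⊕0⊕0 = 0
p16 = XOR of data positions {17,18,19,20,21,22,23,24,25,26,27,28,29,30,31} = 0⊕0⊕1⊕0⊕1⊕1⊕1⊕1⊕1⊕1⊕0⊕0⊕0⊕0⊕0 = 1
Codeword b1..b31 = 0101000011110101001011111100000

0101000011110101001011111100000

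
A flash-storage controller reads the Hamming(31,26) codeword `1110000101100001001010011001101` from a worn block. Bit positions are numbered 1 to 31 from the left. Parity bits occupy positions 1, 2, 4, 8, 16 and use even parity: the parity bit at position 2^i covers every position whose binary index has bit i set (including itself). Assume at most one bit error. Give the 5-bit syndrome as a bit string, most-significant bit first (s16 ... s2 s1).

00000

s1: b1⊕b3⊕b5⊕b7⊕b9⊕b11⊕b13⊕b15⊕b17⊕b19⊕b21⊕b23⊕b25⊕b27⊕b29⊕b31 = 1⊕1⊕0⊕0⊕0⊕1⊕0⊕0⊕0⊕1⊕1⊕0⊕1⊕0⊕1⊕1 = 0
s2: b2⊕b3⊕b6⊕b7⊕b10⊕b11⊕b14⊕b15⊕b18⊕b19⊕b22⊕b23⊕b26⊕b27⊕b30⊕b31 = 1⊕1⊕0⊕0⊕1⊕1⊕0⊕0⊕0⊕1⊕0⊕0⊕0⊕0⊕0⊕1 = 0
s4: b4⊕b5⊕b6⊕b7⊕b12⊕b13⊕b14⊕b15⊕b20⊕b21⊕b22⊕b23⊕b28⊕b29⊕b30⊕b31 = 0⊕0⊕0⊕0⊕0⊕0⊕0⊕0⊕0⊕1⊕0⊕0⊕1⊕1⊕0⊕1 = 0
s8: b8⊕b9⊕b10⊕b11⊕b12⊕b13⊕b14⊕b15⊕b24⊕b25⊕b26⊕b27⊕b28⊕b29⊕b30⊕b31 = 1⊕0⊕1⊕1⊕0⊕0⊕0⊕0⊕1⊕1⊕0⊕0⊕1⊕1⊕0⊕1 = 0
s16: b16⊕b17⊕b18⊕b19⊕b20⊕b21⊕b22⊕b23⊕b24⊕b25⊕b26⊕b27⊕b28⊕b29⊕b30⊕b31 = 1⊕0⊕0⊕1⊕0⊕1⊕0⊕0⊕1⊕1⊕0⊕0⊕1⊕1⊕0⊕1 = 0
Syndrome (s16...s1) = 00000 → position 0 (no error).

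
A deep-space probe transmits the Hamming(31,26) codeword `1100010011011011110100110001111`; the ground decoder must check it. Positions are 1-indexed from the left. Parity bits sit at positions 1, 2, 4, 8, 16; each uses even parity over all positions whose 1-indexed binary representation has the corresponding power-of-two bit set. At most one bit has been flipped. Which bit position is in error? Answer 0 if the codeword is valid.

0

s1: b1⊕b3⊕b5⊕b7⊕b9⊕b11⊕b13⊕b15⊕b17⊕b19⊕b21⊕b23⊕b25⊕b27⊕b29⊕b31 = 1⊕0⊕0⊕0⊕1⊕0⊕1⊕1⊕1⊕0⊕0⊕1⊕0⊕0⊕1⊕1 = 0
s2: b2⊕b3⊕b6⊕b7⊕b10⊕b11⊕b14⊕b15⊕b18⊕b19⊕b22⊕b23⊕b26⊕b27⊕b30⊕b31 = 1⊕0⊕1⊕0⊕1⊕0⊕0⊕1⊕1⊕0⊕0⊕1⊕0⊕0⊕1⊕1 = 0
s4: b4⊕b5⊕b6⊕b7⊕b12⊕b13⊕b14⊕b15⊕b20⊕b21⊕b22⊕b23⊕b28⊕b29⊕b30⊕b31 = 0⊕0⊕1⊕0⊕1⊕1⊕0⊕1⊕1⊕0⊕0⊕1⊕1⊕1⊕1⊕1 = 0
s8: b8⊕b9⊕b10⊕b11⊕b12⊕b13⊕b14⊕b15⊕b24⊕b25⊕b26⊕b27⊕b28⊕b29⊕b30⊕b31 = 0⊕1⊕1⊕0⊕1⊕1⊕0⊕1⊕1⊕0⊕0⊕0⊕1⊕1⊕1⊕1 = 0
s16: b16⊕b17⊕b18⊕b19⊕b20⊕b21⊕b22⊕b23⊕b24⊕b25⊕b26⊕b27⊕b28⊕b29⊕b30⊕b31 = 1⊕1⊕1⊕0⊕1⊕0⊕0⊕1⊕1⊕0⊕0⊕0⊕1⊕1⊕1⊕1 = 0
Syndrome (s16...s1) = 00000 → position 0 (no error).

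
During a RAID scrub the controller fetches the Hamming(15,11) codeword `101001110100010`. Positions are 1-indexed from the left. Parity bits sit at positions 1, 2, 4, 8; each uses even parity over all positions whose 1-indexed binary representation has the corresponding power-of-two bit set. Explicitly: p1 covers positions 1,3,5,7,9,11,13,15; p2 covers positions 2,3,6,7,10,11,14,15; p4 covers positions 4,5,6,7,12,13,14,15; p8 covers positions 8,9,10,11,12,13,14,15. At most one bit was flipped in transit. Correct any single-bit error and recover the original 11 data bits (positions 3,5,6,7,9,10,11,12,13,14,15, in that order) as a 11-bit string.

10110100011

s1: b1⊕b3⊕b5⊕b7⊕b9⊕b11⊕b13⊕b15 = 1⊕1⊕0⊕1⊕0⊕0⊕0⊕0 = 1
s2: b2⊕b3⊕b6⊕b7⊕b10⊕b11⊕b14⊕b15 = 0⊕1⊕1⊕1⊕1⊕0⊕1⊕0 = 1
s4: b4⊕b5⊕b6⊕b7⊕b12⊕b13⊕b14⊕b15 = 0⊕0⊕1⊕1⊕0⊕0⊕1⊕0 = 1
s8: b8⊕b9⊕b10⊕b11⊕b12⊕b13⊕b14⊕b15 = 1⊕0⊕1⊕0⊕0⊕0⊕1⊕0 = 1
Syndrome (s8...s1) = 1111 → position 15.
Flip bit 15: corrected codeword = 101001110100011
Data bits at positions 3,5,6,7,9,10,11,12,13,14,15: 10110100011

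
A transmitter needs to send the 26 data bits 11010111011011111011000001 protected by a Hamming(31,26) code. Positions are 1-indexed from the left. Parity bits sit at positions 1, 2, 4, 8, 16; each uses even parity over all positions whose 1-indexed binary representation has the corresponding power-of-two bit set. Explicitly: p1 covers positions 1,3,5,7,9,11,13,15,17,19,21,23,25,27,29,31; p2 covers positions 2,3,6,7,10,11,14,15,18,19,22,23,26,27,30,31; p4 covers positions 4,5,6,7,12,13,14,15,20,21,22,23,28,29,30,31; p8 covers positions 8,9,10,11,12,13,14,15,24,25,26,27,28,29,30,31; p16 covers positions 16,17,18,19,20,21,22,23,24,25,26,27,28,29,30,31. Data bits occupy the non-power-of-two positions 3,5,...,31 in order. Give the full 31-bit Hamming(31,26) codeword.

Place data bits at non-power-of-two positions: b3=1, b5=1, b6=0, b7=1, b9=0, b10=1, b11=1, b12=1, b13=0, b14=1, b15=1, b17=0, b18=1, b19=1, b20=1, b21=1, b22=1, b23=0, b24=1, b25=1, b26=0, b27=0, b28=0, b29=0, b30=0, b31=1.
p1 = XOR of data positions {3,5,7,9,11,13,15,17,19,21,23,25,27,29,31} = 1⊕1⊕1⊕0⊕1⊕0⊕1⊕0⊕1⊕1⊕0⊕1⊕0⊕0⊕1 = 1
p2 = XOR of data positions {3,6,7,10,11,14,15,18,19,22,23,26,27,30,31} = 1⊕0⊕1⊕1⊕1⊕1⊕1⊕1⊕1⊕1⊕0⊕0⊕0⊕0⊕1 = 0
p4 = XOR of data positions {5,6,7,12,13,14,15,20,21,22,23,28,29,30,31} = 1⊕0⊕1⊕1⊕0⊕1⊕1⊕1⊕1⊕1⊕0⊕0⊕0⊕0⊕1 = 1
p8 = XOR of data positions {9,10,11,12,13,14,15,24,25,26,27,28,29,30,31} = 0⊕1⊕1⊕1⊕0⊕1⊕1⊕1⊕1⊕0⊕0⊕0⊕0⊕0⊕1 = 0
p16 = XOR of data positions {17,18,19,20,21,22,23,24,25,26,27,28,29,30,31} = 0⊕1⊕1⊕1⊕1⊕1⊕0⊕1⊕1⊕0⊕0⊕0⊕0⊕0⊕1 = 0
Codeword b1..b31 = 1011101001110110011111011000001

1011101001110110011111011000001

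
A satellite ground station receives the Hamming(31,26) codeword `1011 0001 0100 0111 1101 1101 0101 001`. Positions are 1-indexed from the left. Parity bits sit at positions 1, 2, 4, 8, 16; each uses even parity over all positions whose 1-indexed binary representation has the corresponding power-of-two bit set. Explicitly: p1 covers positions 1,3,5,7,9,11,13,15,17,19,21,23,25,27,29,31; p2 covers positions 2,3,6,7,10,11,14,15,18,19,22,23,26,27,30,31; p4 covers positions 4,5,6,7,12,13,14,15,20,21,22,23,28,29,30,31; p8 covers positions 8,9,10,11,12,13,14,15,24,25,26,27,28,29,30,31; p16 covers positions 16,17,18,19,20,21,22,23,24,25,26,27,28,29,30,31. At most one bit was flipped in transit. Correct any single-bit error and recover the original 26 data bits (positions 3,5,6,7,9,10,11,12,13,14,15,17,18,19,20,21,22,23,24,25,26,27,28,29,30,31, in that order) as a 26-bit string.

s1: b1⊕b3⊕b5⊕b7⊕b9⊕b11⊕b13⊕b15⊕b17⊕b19⊕b21⊕b23⊕b25⊕b27⊕b29⊕b31 = 1⊕1⊕0⊕0⊕0⊕0⊕0⊕1⊕1⊕0⊕1⊕0⊕0⊕0⊕0⊕1 = 0
s2: b2⊕b3⊕b6⊕b7⊕b10⊕b11⊕b14⊕b15⊕b18⊕b19⊕b22⊕b23⊕b26⊕b27⊕b30⊕b31 = 0⊕1⊕0⊕0⊕1⊕0⊕1⊕1⊕1⊕0⊕1⊕0⊕1⊕0⊕0⊕1 = 0
s4: b4⊕b5⊕b6⊕b7⊕b12⊕b13⊕b14⊕b15⊕b20⊕b21⊕b22⊕b23⊕b28⊕b29⊕b30⊕b31 = 1⊕0⊕0⊕0⊕0⊕0⊕1⊕1⊕1⊕1⊕1⊕0⊕1⊕0⊕0⊕1 = 0
s8: b8⊕b9⊕b10⊕b11⊕b12⊕b13⊕b14⊕b15⊕b24⊕b25⊕b26⊕b27⊕b28⊕b29⊕b30⊕b31 = 1⊕0⊕1⊕0⊕0⊕0⊕1⊕1⊕1⊕0⊕1⊕0⊕1⊕0⊕0⊕1 = 0
s16: b16⊕b17⊕b18⊕b19⊕b20⊕b21⊕b22⊕b23⊕b24⊕b25⊕b26⊕b27⊕b28⊕b29⊕b30⊕b31 = 1⊕1⊕1⊕0⊕1⊕1⊕1⊕0⊕1⊕0⊕1⊕0⊕1⊕0⊕0⊕1 = 0
Syndrome (s16...s1) = 00000 → position 0 (no error).
No correction needed.
Data bits at positions 3,5,6,7,9,10,11,12,13,14,15,17,18,19,20,21,22,23,24,25,26,27,28,29,30,31: 10000100011110111010101001

10000100011110111010101001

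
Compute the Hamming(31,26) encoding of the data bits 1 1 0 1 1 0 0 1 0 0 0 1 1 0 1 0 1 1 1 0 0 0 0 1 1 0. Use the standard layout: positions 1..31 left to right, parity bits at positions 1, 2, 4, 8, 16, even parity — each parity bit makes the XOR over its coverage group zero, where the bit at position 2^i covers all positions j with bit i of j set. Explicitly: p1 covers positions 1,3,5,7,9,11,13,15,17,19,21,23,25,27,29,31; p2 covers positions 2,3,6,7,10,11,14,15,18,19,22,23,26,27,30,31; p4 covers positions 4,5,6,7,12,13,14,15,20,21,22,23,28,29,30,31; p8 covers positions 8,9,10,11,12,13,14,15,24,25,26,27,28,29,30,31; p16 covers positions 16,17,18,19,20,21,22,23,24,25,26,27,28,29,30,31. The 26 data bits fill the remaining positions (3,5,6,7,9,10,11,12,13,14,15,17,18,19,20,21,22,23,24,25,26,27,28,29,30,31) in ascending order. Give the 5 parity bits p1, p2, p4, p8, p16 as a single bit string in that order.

10010

Place data bits at non-power-of-two positions: b3=1, b5=1, b6=0, b7=1, b9=1, b10=0, b11=0, b12=1, b13=0, b14=0, b15=0, b17=1, b18=1, b19=0, b20=1, b21=0, b22=1, b23=1, b24=1, b25=0, b26=0, b27=0, b28=0, b29=1, b30=1, b31=0.
p1 = XOR of data positions {3,5,7,9,11,13,15,17,19,21,23,25,27,29,31} = 1⊕1⊕1⊕1⊕0⊕0⊕0⊕1⊕0⊕0⊕1⊕0⊕0⊕1⊕0 = 1
p2 = XOR of data positions {3,6,7,10,11,14,15,18,19,22,23,26,27,30,31} = 1⊕0⊕1⊕0⊕0⊕0⊕0⊕1⊕0⊕1⊕1⊕0⊕0⊕1⊕0 = 0
p4 = XOR of data positions {5,6,7,12,13,14,15,20,21,22,23,28,29,30,31} = 1⊕0⊕1⊕1⊕0⊕0⊕0⊕1⊕0⊕1⊕1⊕0⊕1⊕1⊕0 = 0
p8 = XOR of data positions {9,10,11,12,13,14,15,24,25,26,27,28,29,30,31} = 1⊕0⊕0⊕1⊕0⊕0⊕0⊕1⊕0⊕0⊕0⊕0⊕1⊕1⊕0 = 1
p16 = XOR of data positions {17,18,19,20,21,22,23,24,25,26,27,28,29,30,31} = 1⊕1⊕0⊕1⊕0⊕1⊕1⊕1⊕0⊕0⊕0⊕0⊕1⊕1⊕0 = 0
Parity bits p1,p2,p4,p8,p16 = 10010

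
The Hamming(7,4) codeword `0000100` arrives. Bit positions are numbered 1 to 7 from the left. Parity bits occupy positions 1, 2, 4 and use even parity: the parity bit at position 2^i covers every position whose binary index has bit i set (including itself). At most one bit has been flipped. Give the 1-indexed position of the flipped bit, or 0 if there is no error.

5

s1: b1⊕b3⊕b5⊕b7 = 0⊕0⊕1⊕0 = 1
s2: b2⊕b3⊕b6⊕b7 = 0⊕0⊕0⊕0 = 0
s4: b4⊕b5⊕b6⊕b7 = 0⊕1⊕0⊕0 = 1
Syndrome (s4...s1) = 101 → position 5.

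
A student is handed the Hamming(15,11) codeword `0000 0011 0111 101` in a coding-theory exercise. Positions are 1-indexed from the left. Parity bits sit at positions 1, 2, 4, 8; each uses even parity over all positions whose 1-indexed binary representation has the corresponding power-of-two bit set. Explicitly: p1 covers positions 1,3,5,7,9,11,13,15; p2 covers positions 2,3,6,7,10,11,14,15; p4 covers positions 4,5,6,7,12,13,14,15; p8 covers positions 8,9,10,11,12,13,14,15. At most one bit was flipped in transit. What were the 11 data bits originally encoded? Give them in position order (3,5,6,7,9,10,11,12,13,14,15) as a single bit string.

00010111101

s1: b1⊕b3⊕b5⊕b7⊕b9⊕b11⊕b13⊕b15 = 0⊕0⊕0⊕1⊕0⊕1⊕1⊕1 = 0
s2: b2⊕b3⊕b6⊕b7⊕b10⊕b11⊕b14⊕b15 = 0⊕0⊕0⊕1⊕1⊕1⊕0⊕1 = 0
s4: b4⊕b5⊕b6⊕b7⊕b12⊕b13⊕b14⊕b15 = 0⊕0⊕0⊕1⊕1⊕1⊕0⊕1 = 0
s8: b8⊕b9⊕b10⊕b11⊕b12⊕b13⊕b14⊕b15 = 1⊕0⊕1⊕1⊕1⊕1⊕0⊕1 = 0
Syndrome (s8...s1) = 0000 → position 0 (no error).
No correction needed.
Data bits at positions 3,5,6,7,9,10,11,12,13,14,15: 00010111101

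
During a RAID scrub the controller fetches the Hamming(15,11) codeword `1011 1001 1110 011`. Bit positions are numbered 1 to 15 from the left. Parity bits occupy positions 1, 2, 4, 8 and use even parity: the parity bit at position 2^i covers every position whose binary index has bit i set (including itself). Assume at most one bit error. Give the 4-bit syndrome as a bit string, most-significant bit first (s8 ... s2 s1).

s1: b1⊕b3⊕b5⊕b7⊕b9⊕b11⊕b13⊕b15 = 1⊕1⊕1⊕0⊕1⊕1⊕0⊕1 = 0
s2: b2⊕b3⊕b6⊕b7⊕b10⊕b11⊕b14⊕b15 = 0⊕1⊕0⊕0⊕1⊕1⊕1⊕1 = 1
s4: b4⊕b5⊕b6⊕b7⊕b12⊕b13⊕b14⊕b15 = 1⊕1⊕0⊕0⊕0⊕0⊕1⊕1 = 0
s8: b8⊕b9⊕b10⊕b11⊕b12⊕b13⊕b14⊕b15 = 1⊕1⊕1⊕1⊕0⊕0⊕1⊕1 = 0
Syndrome (s8...s1) = 0010 → position 2.

0010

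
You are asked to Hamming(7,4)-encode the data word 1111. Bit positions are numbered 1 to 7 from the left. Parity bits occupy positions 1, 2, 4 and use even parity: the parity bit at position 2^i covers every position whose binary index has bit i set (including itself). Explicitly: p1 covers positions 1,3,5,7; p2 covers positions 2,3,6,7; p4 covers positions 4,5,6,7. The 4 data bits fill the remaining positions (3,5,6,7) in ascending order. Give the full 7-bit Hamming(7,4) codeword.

1111111

Place data bits at non-power-of-two positions: b3=1, b5=1, b6=1, b7=1.
p1 = XOR of data positions {3,5,7} = 1⊕1⊕1 = 1
p2 = XOR of data positions {3,6,7} = 1⊕1⊕1 = 1
p4 = XOR of data positions {5,6,7} = 1⊕1⊕1 = 1
Codeword b1..b7 = 1111111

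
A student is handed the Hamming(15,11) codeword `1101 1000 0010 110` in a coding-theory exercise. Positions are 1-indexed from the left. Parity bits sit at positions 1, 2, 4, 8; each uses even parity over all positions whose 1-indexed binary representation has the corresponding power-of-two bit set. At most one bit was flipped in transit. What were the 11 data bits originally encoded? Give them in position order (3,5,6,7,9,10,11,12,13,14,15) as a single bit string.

s1: b1⊕b3⊕b5⊕b7⊕b9⊕b11⊕b13⊕b15 = 1⊕0⊕1⊕0⊕0⊕1⊕1⊕0 = 0
s2: b2⊕b3⊕b6⊕b7⊕b10⊕b11⊕b14⊕b15 = 1⊕0⊕0⊕0⊕0⊕1⊕1⊕0 = 1
s4: b4⊕b5⊕b6⊕b7⊕b12⊕b13⊕b14⊕b15 = 1⊕1⊕0⊕0⊕0⊕1⊕1⊕0 = 0
s8: b8⊕b9⊕b10⊕b11⊕b12⊕b13⊕b14⊕b15 = 0⊕0⊕0⊕1⊕0⊕1⊕1⊕0 = 1
Syndrome (s8...s1) = 1010 → position 10.
Flip bit 10: corrected codeword = 110110000110110
Data bits at positions 3,5,6,7,9,10,11,12,13,14,15: 01000110110

01000110110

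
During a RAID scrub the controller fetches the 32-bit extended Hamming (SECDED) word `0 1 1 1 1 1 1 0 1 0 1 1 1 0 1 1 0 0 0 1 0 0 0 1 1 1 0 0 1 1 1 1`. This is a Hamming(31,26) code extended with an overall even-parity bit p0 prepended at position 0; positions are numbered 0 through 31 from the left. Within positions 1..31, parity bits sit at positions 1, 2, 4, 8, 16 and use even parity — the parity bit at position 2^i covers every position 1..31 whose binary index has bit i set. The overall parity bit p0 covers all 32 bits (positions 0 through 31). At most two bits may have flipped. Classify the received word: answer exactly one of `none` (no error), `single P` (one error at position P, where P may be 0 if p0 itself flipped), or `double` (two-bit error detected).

double

s1: b1⊕b3⊕b5⊕b7⊕b9⊕b11⊕b13⊕b15⊕b17⊕b19⊕b21⊕b23⊕b25⊕b27⊕b29⊕b31 = 1⊕1⊕1⊕0⊕0⊕1⊕0⊕1⊕0⊕1⊕0⊕1⊕1⊕0⊕1⊕1 = 0
s2: b2⊕b3⊕b6⊕b7⊕b10⊕b11⊕b14⊕b15⊕b18⊕b19⊕b22⊕b23⊕b26⊕b27⊕b30⊕b31 = 1⊕1⊕1⊕0⊕1⊕1⊕1⊕1⊕0⊕1⊕0⊕1⊕0⊕0⊕1⊕1 = 1
s4: b4⊕b5⊕b6⊕b7⊕b12⊕b13⊕b14⊕b15⊕b20⊕b21⊕b22⊕b23⊕b28⊕b29⊕b30⊕b31 = 1⊕1⊕1⊕0⊕1⊕0⊕1⊕1⊕0⊕0⊕0⊕1⊕1⊕1⊕1⊕1 = 1
s8: b8⊕b9⊕b10⊕b11⊕b12⊕b13⊕b14⊕b15⊕b24⊕b25⊕b26⊕b27⊕b28⊕b29⊕b30⊕b31 = 1⊕0⊕1⊕1⊕1⊕0⊕1⊕1⊕1⊕1⊕0⊕0⊕1⊕1⊕1⊕1 = 0
s16: b16⊕b17⊕b18⊕b19⊕b20⊕b21⊕b22⊕b23⊕b24⊕b25⊕b26⊕b27⊕b28⊕b29⊕b30⊕b31 = 0⊕0⊕0⊕1⊕0⊕0⊕0⊕1⊕1⊕1⊕0⊕0⊕1⊕1⊕1⊕1 = 0
Syndrome (s16...s1) = 00110 → position 6.
Overall parity (XOR of all 32 bits, including p0): 0⊕1⊕1⊕1⊕1⊕1⊕1⊕0⊕1⊕0⊕1⊕1⊕1⊕0⊕1⊕1⊕0⊕0⊕0⊕1⊕0⊕0⊕0⊕1⊕1⊕1⊕0⊕0⊕1⊕1⊕1⊕1 = 0
Overall=0, syndrome position=6 → double-bit error detected (uncorrectable).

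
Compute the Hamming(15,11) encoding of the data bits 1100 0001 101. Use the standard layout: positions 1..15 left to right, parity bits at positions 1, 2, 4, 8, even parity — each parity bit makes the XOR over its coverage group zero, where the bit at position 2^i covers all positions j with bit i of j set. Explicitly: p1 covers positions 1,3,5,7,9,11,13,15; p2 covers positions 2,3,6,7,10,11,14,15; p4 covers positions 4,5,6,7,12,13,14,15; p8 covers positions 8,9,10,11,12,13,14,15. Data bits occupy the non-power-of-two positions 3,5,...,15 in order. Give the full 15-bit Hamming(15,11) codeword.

Place data bits at non-power-of-two positions: b3=1, b5=1, b6=0, b7=0, b9=0, b10=0, b11=0, b12=1, b13=1, b14=0, b15=1.
p1 = XOR of data positions {3,5,7,9,11,13,15} = 1⊕1⊕0⊕0⊕0⊕1⊕1 = 0
p2 = XOR of data positions {3,6,7,10,11,14,15} = 1⊕0⊕0⊕0⊕0⊕0⊕1 = 0
p4 = XOR of data positions {5,6,7,12,13,14,15} = 1⊕0⊕0⊕1⊕1⊕0⊕1 = 0
p8 = XOR of data positions {9,10,11,12,13,14,15} = 0⊕0⊕0⊕1⊕1⊕0⊕1 = 1
Codeword b1..b15 = 001010010001101

001010010001101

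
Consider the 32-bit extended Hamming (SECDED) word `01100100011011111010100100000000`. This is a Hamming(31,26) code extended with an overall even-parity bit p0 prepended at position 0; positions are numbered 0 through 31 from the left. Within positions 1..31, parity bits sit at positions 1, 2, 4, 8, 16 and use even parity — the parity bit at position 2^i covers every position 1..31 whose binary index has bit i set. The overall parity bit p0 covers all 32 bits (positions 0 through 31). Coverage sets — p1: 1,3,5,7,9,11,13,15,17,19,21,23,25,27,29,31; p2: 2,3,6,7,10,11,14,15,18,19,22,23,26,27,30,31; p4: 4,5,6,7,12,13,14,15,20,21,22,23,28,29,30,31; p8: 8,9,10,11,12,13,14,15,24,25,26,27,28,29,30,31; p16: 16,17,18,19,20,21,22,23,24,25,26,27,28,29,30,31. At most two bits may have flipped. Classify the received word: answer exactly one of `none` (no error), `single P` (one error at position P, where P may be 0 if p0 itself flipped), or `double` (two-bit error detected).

single 4

s1: b1⊕b3⊕b5⊕b7⊕b9⊕b11⊕b13⊕b15⊕b17⊕b19⊕b21⊕b23⊕b25⊕b27⊕b29⊕b31 = 1⊕0⊕1⊕0⊕1⊕0⊕1⊕1⊕0⊕0⊕0⊕1⊕0⊕0⊕0⊕0 = 0
s2: b2⊕b3⊕b6⊕b7⊕b10⊕b11⊕b14⊕b15⊕b18⊕b19⊕b22⊕b23⊕b26⊕b27⊕b30⊕b31 = 1⊕0⊕0⊕0⊕1⊕0⊕1⊕1⊕1⊕0⊕0⊕1⊕0⊕0⊕0⊕0 = 0
s4: b4⊕b5⊕b6⊕b7⊕b12⊕b13⊕b14⊕b15⊕b20⊕b21⊕b22⊕b23⊕b28⊕b29⊕b30⊕b31 = 0⊕1⊕0⊕0⊕1⊕1⊕1⊕1⊕1⊕0⊕0⊕1⊕0⊕0⊕0⊕0 = 1
s8: b8⊕b9⊕b10⊕b11⊕b12⊕b13⊕b14⊕b15⊕b24⊕b25⊕b26⊕b27⊕b28⊕b29⊕b30⊕b31 = 0⊕1⊕1⊕0⊕1⊕1⊕1⊕1⊕0⊕0⊕0⊕0⊕0⊕0⊕0⊕0 = 0
s16: b16⊕b17⊕b18⊕b19⊕b20⊕b21⊕b22⊕b23⊕b24⊕b25⊕b26⊕b27⊕b28⊕b29⊕b30⊕b31 = 1⊕0⊕1⊕0⊕1⊕0⊕0⊕1⊕0⊕0⊕0⊕0⊕0⊕0⊕0⊕0 = 0
Syndrome (s16...s1) = 00100 → position 4.
Overall parity (XOR of all 32 bits, including p0): 0⊕1⊕1⊕0⊕0⊕1⊕0⊕0⊕0⊕1⊕1⊕0⊕1⊕1⊕1⊕1⊕1⊕0⊕1⊕0⊕1⊕0⊕0⊕1⊕0⊕0⊕0⊕0⊕0⊕0⊕0⊕0 = 1
Overall=1, syndrome position=4 → single-bit error at position 4.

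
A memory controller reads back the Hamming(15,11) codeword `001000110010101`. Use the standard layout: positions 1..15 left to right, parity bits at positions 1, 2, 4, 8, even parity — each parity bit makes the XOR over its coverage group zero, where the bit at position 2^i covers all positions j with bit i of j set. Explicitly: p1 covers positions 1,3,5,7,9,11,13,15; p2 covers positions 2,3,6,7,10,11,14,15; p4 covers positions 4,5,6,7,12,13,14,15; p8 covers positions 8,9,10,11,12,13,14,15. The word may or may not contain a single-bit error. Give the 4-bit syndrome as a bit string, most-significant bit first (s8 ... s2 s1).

0101

s1: b1⊕b3⊕b5⊕b7⊕b9⊕b11⊕b13⊕b15 = 0⊕1⊕0⊕1⊕0⊕1⊕1⊕1 = 1
s2: b2⊕b3⊕b6⊕b7⊕b10⊕b11⊕b14⊕b15 = 0⊕1⊕0⊕1⊕0⊕1⊕0⊕1 = 0
s4: b4⊕b5⊕b6⊕b7⊕b12⊕b13⊕b14⊕b15 = 0⊕0⊕0⊕1⊕0⊕1⊕0⊕1 = 1
s8: b8⊕b9⊕b10⊕b11⊕b12⊕b13⊕b14⊕b15 = 1⊕0⊕0⊕1⊕0⊕1⊕0⊕1 = 0
Syndrome (s8...s1) = 0101 → position 5.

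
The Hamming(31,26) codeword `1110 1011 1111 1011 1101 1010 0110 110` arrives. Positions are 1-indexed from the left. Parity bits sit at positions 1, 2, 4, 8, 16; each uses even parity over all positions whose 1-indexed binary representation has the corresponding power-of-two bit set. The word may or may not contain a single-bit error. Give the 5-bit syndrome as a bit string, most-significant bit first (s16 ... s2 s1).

s1: b1⊕b3⊕b5⊕b7⊕b9⊕b11⊕b13⊕b15⊕b17⊕b19⊕b21⊕b23⊕b25⊕b27⊕b29⊕b31 = 1⊕1⊕1⊕1⊕1⊕1⊕1⊕1⊕1⊕0⊕1⊕1⊕0⊕1⊕1⊕0 = 1
s2: b2⊕b3⊕b6⊕b7⊕b10⊕b11⊕b14⊕b15⊕b18⊕b19⊕b22⊕b23⊕b26⊕b27⊕b30⊕b31 = 1⊕1⊕0⊕1⊕1⊕1⊕0⊕1⊕1⊕0⊕0⊕1⊕1⊕1⊕1⊕0 = 1
s4: b4⊕b5⊕b6⊕b7⊕b12⊕b13⊕b14⊕b15⊕b20⊕b21⊕b22⊕b23⊕b28⊕b29⊕b30⊕b31 = 0⊕1⊕0⊕1⊕1⊕1⊕0⊕1⊕1⊕1⊕0⊕1⊕0⊕1⊕1⊕0 = 0
s8: b8⊕b9⊕b10⊕b11⊕b12⊕b13⊕b14⊕b15⊕b24⊕b25⊕b26⊕b27⊕b28⊕b29⊕b30⊕b31 = 1⊕1⊕1⊕1⊕1⊕1⊕0⊕1⊕0⊕0⊕1⊕1⊕0⊕1⊕1⊕0 = 1
s16: b16⊕b17⊕b18⊕b19⊕b20⊕b21⊕b22⊕b23⊕b24⊕b25⊕b26⊕b27⊕b28⊕b29⊕b30⊕b31 = 1⊕1⊕1⊕0⊕1⊕1⊕0⊕1⊕0⊕0⊕1⊕1⊕0⊕1⊕1⊕0 = 0
Syndrome (s16...s1) = 01011 → position 11.

01011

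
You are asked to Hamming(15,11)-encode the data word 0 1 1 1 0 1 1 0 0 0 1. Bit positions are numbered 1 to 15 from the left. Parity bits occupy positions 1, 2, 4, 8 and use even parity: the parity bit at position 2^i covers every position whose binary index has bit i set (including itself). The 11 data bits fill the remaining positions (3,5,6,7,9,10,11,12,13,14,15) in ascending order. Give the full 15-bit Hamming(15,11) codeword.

010011110110001

Place data bits at non-power-of-two positions: b3=0, b5=1, b6=1, b7=1, b9=0, b10=1, b11=1, b12=0, b13=0, b14=0, b15=1.
p1 = XOR of data positions {3,5,7,9,11,13,15} = 0⊕1⊕1⊕0⊕1⊕0⊕1 = 0
p2 = XOR of data positions {3,6,7,10,11,14,15} = 0⊕1⊕1⊕1⊕1⊕0⊕1 = 1
p4 = XOR of data positions {5,6,7,12,13,14,15} = 1⊕1⊕1⊕0⊕0⊕0⊕1 = 0
p8 = XOR of data positions {9,10,11,12,13,14,15} = 0⊕1⊕1⊕0⊕0⊕0⊕1 = 1
Codeword b1..b15 = 010011110110001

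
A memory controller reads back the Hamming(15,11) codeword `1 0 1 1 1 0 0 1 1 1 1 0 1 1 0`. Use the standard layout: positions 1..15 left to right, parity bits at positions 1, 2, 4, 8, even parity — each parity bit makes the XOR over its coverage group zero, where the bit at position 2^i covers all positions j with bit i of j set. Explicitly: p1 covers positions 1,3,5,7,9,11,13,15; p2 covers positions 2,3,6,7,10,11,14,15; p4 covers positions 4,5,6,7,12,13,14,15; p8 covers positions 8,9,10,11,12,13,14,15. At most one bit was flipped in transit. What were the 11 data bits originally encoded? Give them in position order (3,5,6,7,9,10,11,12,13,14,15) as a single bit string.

s1: b1⊕b3⊕b5⊕b7⊕b9⊕b11⊕b13⊕b15 = 1⊕1⊕1⊕0⊕1⊕1⊕1⊕0 = 0
s2: b2⊕b3⊕b6⊕b7⊕b10⊕b11⊕b14⊕b15 = 0⊕1⊕0⊕0⊕1⊕1⊕1⊕0 = 0
s4: b4⊕b5⊕b6⊕b7⊕b12⊕b13⊕b14⊕b15 = 1⊕1⊕0⊕0⊕0⊕1⊕1⊕0 = 0
s8: b8⊕b9⊕b10⊕b11⊕b12⊕b13⊕b14⊕b15 = 1⊕1⊕1⊕1⊕0⊕1⊕1⊕0 = 0
Syndrome (s8...s1) = 0000 → position 0 (no error).
No correction needed.
Data bits at positions 3,5,6,7,9,10,11,12,13,14,15: 11001110110

11001110110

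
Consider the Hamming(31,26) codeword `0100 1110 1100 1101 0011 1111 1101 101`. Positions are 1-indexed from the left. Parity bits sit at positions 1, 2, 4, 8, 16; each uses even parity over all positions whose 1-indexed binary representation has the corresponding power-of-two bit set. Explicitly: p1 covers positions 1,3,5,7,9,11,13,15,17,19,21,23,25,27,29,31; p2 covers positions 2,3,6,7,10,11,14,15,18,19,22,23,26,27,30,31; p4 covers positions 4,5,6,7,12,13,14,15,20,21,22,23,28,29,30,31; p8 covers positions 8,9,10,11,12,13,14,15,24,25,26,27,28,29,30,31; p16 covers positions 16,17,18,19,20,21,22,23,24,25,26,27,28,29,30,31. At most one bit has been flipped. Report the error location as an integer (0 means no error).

0

s1: b1⊕b3⊕b5⊕b7⊕b9⊕b11⊕b13⊕b15⊕b17⊕b19⊕b21⊕b23⊕b25⊕b27⊕b29⊕b31 = 0⊕0⊕1⊕1⊕1⊕0⊕1⊕0⊕0⊕1⊕1⊕1⊕1⊕0⊕1⊕1 = 0
s2: b2⊕b3⊕b6⊕b7⊕b10⊕b11⊕b14⊕b15⊕b18⊕b19⊕b22⊕b23⊕b26⊕b27⊕b30⊕b31 = 1⊕0⊕1⊕1⊕1⊕0⊕1⊕0⊕0⊕1⊕1⊕1⊕1⊕0⊕0⊕1 = 0
s4: b4⊕b5⊕b6⊕b7⊕b12⊕b13⊕b14⊕b15⊕b20⊕b21⊕b22⊕b23⊕b28⊕b29⊕b30⊕b31 = 0⊕1⊕1⊕1⊕0⊕1⊕1⊕0⊕1⊕1⊕1⊕1⊕1⊕1⊕0⊕1 = 0
s8: b8⊕b9⊕b10⊕b11⊕b12⊕b13⊕b14⊕b15⊕b24⊕b25⊕b26⊕b27⊕b28⊕b29⊕b30⊕b31 = 0⊕1⊕1⊕0⊕0⊕1⊕1⊕0⊕1⊕1⊕1⊕0⊕1⊕1⊕0⊕1 = 0
s16: b16⊕b17⊕b18⊕b19⊕b20⊕b21⊕b22⊕b23⊕b24⊕b25⊕b26⊕b27⊕b28⊕b29⊕b30⊕b31 = 1⊕0⊕0⊕1⊕1⊕1⊕1⊕1⊕1⊕1⊕1⊕0⊕1⊕1⊕0⊕1 = 0
Syndrome (s16...s1) = 00000 → position 0 (no error).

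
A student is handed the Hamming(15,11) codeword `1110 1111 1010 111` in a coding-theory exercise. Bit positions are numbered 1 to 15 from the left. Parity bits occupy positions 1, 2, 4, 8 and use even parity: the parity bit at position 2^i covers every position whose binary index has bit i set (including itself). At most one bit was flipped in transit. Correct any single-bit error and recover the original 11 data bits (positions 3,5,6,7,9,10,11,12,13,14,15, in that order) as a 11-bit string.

s1: b1⊕b3⊕b5⊕b7⊕b9⊕b11⊕b13⊕b15 = 1⊕1⊕1⊕1⊕1⊕1⊕1⊕1 = 0
s2: b2⊕b3⊕b6⊕b7⊕b10⊕b11⊕b14⊕b15 = 1⊕1⊕1⊕1⊕0⊕1⊕1⊕1 = 1
s4: b4⊕b5⊕b6⊕b7⊕b12⊕b13⊕b14⊕b15 = 0⊕1⊕1⊕1⊕0⊕1⊕1⊕1 = 0
s8: b8⊕b9⊕b10⊕b11⊕b12⊕b13⊕b14⊕b15 = 1⊕1⊕0⊕1⊕0⊕1⊕1⊕1 = 0
Syndrome (s8...s1) = 0010 → position 2.
Flip bit 2: corrected codeword = 101011111010111
Data bits at positions 3,5,6,7,9,10,11,12,13,14,15: 11111010111

11111010111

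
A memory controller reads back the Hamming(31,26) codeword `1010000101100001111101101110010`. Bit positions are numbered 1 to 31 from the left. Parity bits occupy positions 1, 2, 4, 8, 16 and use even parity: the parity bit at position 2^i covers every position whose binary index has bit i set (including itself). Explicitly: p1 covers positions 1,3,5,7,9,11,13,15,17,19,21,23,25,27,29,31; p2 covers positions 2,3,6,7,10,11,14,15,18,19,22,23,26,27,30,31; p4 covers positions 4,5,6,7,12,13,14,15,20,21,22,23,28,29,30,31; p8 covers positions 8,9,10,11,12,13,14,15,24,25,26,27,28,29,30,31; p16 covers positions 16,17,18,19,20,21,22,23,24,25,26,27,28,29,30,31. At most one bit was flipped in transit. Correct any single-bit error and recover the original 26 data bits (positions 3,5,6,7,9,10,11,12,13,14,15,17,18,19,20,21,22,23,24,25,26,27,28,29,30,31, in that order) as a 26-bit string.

10000110000111101111110010

s1: b1⊕b3⊕b5⊕b7⊕b9⊕b11⊕b13⊕b15⊕b17⊕b19⊕b21⊕b23⊕b25⊕b27⊕b29⊕b31 = 1⊕1⊕0⊕0⊕0⊕1⊕0⊕0⊕1⊕1⊕0⊕1⊕1⊕1⊕0⊕0 = 0
s2: b2⊕b3⊕b6⊕b7⊕b10⊕b11⊕b14⊕b15⊕b18⊕b19⊕b22⊕b23⊕b26⊕b27⊕b30⊕b31 = 0⊕1⊕0⊕0⊕1⊕1⊕0⊕0⊕1⊕1⊕1⊕1⊕1⊕1⊕1⊕0 = 0
s4: b4⊕b5⊕b6⊕b7⊕b12⊕b13⊕b14⊕b15⊕b20⊕b21⊕b22⊕b23⊕b28⊕b29⊕b30⊕b31 = 0⊕0⊕0⊕0⊕0⊕0⊕0⊕0⊕1⊕0⊕1⊕1⊕0⊕0⊕1⊕0 = 0
s8: b8⊕b9⊕b10⊕b11⊕b12⊕b13⊕b14⊕b15⊕b24⊕b25⊕b26⊕b27⊕b28⊕b29⊕b30⊕b31 = 1⊕0⊕1⊕1⊕0⊕0⊕0⊕0⊕0⊕1⊕1⊕1⊕0⊕0⊕1⊕0 = 1
s16: b16⊕b17⊕b18⊕b19⊕b20⊕b21⊕b22⊕b23⊕b24⊕b25⊕b26⊕b27⊕b28⊕b29⊕b30⊕b31 = 1⊕1⊕1⊕1⊕1⊕0⊕1⊕1⊕0⊕1⊕1⊕1⊕0⊕0⊕1⊕0 = 1
Syndrome (s16...s1) = 11000 → position 24.
Flip bit 24: corrected codeword = 1010000101100001111101111110010
Data bits at positions 3,5,6,7,9,10,11,12,13,14,15,17,18,19,20,21,22,23,24,25,26,27,28,29,30,31: 10000110000111101111110010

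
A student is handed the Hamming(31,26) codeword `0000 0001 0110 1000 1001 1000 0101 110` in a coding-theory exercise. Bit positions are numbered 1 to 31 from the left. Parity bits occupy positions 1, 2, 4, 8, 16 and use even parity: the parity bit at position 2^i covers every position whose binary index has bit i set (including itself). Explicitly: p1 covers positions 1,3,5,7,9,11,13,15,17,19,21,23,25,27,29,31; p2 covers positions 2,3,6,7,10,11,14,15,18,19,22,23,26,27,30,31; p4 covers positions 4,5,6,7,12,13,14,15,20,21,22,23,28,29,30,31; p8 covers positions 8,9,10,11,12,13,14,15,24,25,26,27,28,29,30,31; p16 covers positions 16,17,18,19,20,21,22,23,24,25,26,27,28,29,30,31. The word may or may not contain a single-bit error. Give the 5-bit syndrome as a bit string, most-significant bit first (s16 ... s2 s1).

10001

s1: b1⊕b3⊕b5⊕b7⊕b9⊕b11⊕b13⊕b15⊕b17⊕b19⊕b21⊕b23⊕b25⊕b27⊕b29⊕b31 = 0⊕0⊕0⊕0⊕0⊕1⊕1⊕0⊕1⊕0⊕1⊕0⊕0⊕0⊕1⊕0 = 1
s2: b2⊕b3⊕b6⊕b7⊕b10⊕b11⊕b14⊕b15⊕b18⊕b19⊕b22⊕b23⊕b26⊕b27⊕b30⊕b31 = 0⊕0⊕0⊕0⊕1⊕1⊕0⊕0⊕0⊕0⊕0⊕0⊕1⊕0⊕1⊕0 = 0
s4: b4⊕b5⊕b6⊕b7⊕b12⊕b13⊕b14⊕b15⊕b20⊕b21⊕b22⊕b23⊕b28⊕b29⊕b30⊕b31 = 0⊕0⊕0⊕0⊕0⊕1⊕0⊕0⊕1⊕1⊕0⊕0⊕1⊕1⊕1⊕0 = 0
s8: b8⊕b9⊕b10⊕b11⊕b12⊕b13⊕b14⊕b15⊕b24⊕b25⊕b26⊕b27⊕b28⊕b29⊕b30⊕b31 = 1⊕0⊕1⊕1⊕0⊕1⊕0⊕0⊕0⊕0⊕1⊕0⊕1⊕1⊕1⊕0 = 0
s16: b16⊕b17⊕b18⊕b19⊕b20⊕b21⊕b22⊕b23⊕b24⊕b25⊕b26⊕b27⊕b28⊕b29⊕b30⊕b31 = 0⊕1⊕0⊕0⊕1⊕1⊕0⊕0⊕0⊕0⊕1⊕0⊕1⊕1⊕1⊕0 = 1
Syndrome (s16...s1) = 10001 → position 17.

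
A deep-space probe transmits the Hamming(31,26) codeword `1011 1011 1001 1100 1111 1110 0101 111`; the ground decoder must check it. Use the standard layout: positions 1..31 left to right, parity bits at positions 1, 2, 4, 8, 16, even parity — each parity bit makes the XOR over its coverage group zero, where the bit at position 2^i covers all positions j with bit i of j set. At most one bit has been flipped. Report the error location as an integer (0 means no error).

s1: b1⊕b3⊕b5⊕b7⊕b9⊕b11⊕b13⊕b15⊕b17⊕b19⊕b21⊕b23⊕b25⊕b27⊕b29⊕b31 = 1⊕1⊕1⊕1⊕1⊕0⊕1⊕0⊕1⊕1⊕1⊕1⊕0⊕0⊕1⊕1 = 0
s2: b2⊕b3⊕b6⊕b7⊕b10⊕b11⊕b14⊕b15⊕b18⊕b19⊕b22⊕b23⊕b26⊕b27⊕b30⊕b31 = 0⊕1⊕0⊕1⊕0⊕0⊕1⊕0⊕1⊕1⊕1⊕1⊕1⊕0⊕1⊕1 = 0
s4: b4⊕b5⊕b6⊕b7⊕b12⊕b13⊕b14⊕b15⊕b20⊕b21⊕b22⊕b23⊕b28⊕b29⊕b30⊕b31 = 1⊕1⊕0⊕1⊕1⊕1⊕1⊕0⊕1⊕1⊕1⊕1⊕1⊕1⊕1⊕1 = 0
s8: b8⊕b9⊕b10⊕b11⊕b12⊕b13⊕b14⊕b15⊕b24⊕b25⊕b26⊕b27⊕b28⊕b29⊕b30⊕b31 = 1⊕1⊕0⊕0⊕1⊕1⊕1⊕0⊕0⊕0⊕1⊕0⊕1⊕1⊕1⊕1 = 0
s16: b16⊕b17⊕b18⊕b19⊕b20⊕b21⊕b22⊕b23⊕b24⊕b25⊕b26⊕b27⊕b28⊕b29⊕b30⊕b31 = 0⊕1⊕1⊕1⊕1⊕1⊕1⊕1⊕0⊕0⊕1⊕0⊕1⊕1⊕1⊕1 = 0
Syndrome (s16...s1) = 00000 → position 0 (no error).

0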